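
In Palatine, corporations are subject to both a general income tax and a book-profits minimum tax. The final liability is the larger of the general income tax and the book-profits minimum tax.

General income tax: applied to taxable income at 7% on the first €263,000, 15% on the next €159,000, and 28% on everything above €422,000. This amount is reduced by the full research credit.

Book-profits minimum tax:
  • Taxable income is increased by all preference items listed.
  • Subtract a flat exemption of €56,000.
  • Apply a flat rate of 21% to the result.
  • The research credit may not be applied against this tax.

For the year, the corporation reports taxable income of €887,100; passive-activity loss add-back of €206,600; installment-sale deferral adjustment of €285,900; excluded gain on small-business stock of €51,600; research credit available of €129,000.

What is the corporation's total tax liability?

Book-profits minimum tax:
  Adjusted income: €887,100 + €206,600 + €285,900 + €51,600 = €1,431,200
  Less exemption €56,000 → base €1,375,200
  €1,375,200 × 21% = €288,792

General income tax:
  €263,000 × 7% = €18,410
  €159,000 × 15% = €23,850
  €465,100 × 28% = €130,228
  → €172,488
  Less research credit €129,000 → €43,488

€288,792 > €43,488, so the book-profits minimum tax is the binding amount.

€288,792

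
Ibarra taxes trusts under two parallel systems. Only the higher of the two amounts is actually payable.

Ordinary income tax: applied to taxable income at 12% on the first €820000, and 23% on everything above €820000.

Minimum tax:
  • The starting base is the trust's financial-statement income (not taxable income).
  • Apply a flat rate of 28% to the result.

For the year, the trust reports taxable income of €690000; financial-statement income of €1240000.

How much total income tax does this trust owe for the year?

Ordinary income tax:
  €690000 × 12% = €82800

Minimum tax:
  Base (financial-statement income): €1240000
  €1240000 × 28% = €347200

€347200 > €82800, so the minimum tax is the binding amount.

€347200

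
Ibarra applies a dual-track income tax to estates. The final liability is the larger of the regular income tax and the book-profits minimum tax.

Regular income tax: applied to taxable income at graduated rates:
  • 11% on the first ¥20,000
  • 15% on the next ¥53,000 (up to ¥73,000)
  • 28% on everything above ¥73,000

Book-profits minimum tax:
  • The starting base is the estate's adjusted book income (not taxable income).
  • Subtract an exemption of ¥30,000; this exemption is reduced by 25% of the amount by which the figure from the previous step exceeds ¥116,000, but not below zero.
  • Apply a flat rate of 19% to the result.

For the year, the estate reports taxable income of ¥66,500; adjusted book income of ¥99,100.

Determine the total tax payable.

¥13,129

Book-profits minimum tax:
  Base (adjusted book income): ¥99,100
  Exemption: ¥99,100 ≤ ¥116,000, so full ¥30,000 applies
  Base: ¥99,100 − ¥30,000 = ¥69,100
  ¥69,100 × 19% = ¥13,129

Regular income tax:
  ¥20,000 × 11% = ¥2,200
  ¥46,500 × 15% = ¥6,975
  → ¥9,175

¥13,129 > ¥9,175, so the book-profits minimum tax is the binding amount.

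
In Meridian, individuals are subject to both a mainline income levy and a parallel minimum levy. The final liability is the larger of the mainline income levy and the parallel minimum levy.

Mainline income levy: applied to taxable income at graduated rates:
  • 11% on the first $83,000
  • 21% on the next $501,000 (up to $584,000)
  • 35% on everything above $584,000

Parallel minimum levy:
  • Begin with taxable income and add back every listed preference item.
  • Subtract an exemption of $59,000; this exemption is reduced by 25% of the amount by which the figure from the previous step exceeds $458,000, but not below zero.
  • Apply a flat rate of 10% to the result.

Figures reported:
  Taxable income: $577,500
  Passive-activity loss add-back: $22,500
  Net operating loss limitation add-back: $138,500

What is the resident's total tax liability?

$112,975

Mainline income levy:
  $83,000 × 11% = $9,130
  $494,500 × 21% = $103,845
  → $112,975

Parallel minimum levy:
  Adjusted income: $577,500 + $22,500 + $138,500 = $738,500
  Exemption: 25% × ($738,500 − $458,000) = $70,125 ≥ $59,000, so the exemption is fully phased out
  Base: $738,500 − $0 = $738,500
  $738,500 × 10% = $73,850

$112,975 > $73,850, so the mainline income levy governs.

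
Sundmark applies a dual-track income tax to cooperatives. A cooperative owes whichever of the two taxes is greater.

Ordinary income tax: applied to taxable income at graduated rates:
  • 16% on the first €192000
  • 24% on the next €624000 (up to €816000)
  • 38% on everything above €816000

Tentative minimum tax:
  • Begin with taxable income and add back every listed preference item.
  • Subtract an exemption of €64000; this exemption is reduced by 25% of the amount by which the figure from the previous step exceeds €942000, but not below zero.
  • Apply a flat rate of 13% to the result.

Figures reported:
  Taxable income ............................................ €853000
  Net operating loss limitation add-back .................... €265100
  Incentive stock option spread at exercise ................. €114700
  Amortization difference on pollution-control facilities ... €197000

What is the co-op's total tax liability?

€194540

Ordinary income tax:
  €192000 × 16% = €30720
  €624000 × 24% = €149760
  €37000 × 38% = €14060
  → €194540

Tentative minimum tax:
  Adjusted income: €853000 + €265100 + €114700 + €197000 = €1429800
  Exemption: 25% × (€1429800 − €942000) = €121950 ≥ €64000, so the exemption is fully phased out
  Base: €1429800 − €0 = €1429800
  €1429800 × 13% = €185874

€194540 > €185874, so the ordinary income tax governs.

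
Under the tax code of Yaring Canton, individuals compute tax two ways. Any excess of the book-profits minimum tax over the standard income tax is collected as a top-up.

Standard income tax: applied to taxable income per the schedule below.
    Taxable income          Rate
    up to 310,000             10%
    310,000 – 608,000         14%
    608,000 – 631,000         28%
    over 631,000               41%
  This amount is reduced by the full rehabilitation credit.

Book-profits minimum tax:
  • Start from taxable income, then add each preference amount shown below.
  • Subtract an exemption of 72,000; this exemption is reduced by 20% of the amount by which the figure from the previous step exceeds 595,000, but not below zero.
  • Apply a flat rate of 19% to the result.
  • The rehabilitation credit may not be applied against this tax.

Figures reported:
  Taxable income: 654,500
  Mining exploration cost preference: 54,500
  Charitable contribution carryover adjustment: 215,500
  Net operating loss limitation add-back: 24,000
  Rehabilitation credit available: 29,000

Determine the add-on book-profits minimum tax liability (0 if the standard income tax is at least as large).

Book-profits minimum tax:
  Adjusted income: 654,500 + 54,500 + 215,500 + 24,000 = 948,500
  Exemption: 72,000 − 20% × (948,500 − 595,000) = 72,000 − 70,700 = 1,300
  Base: 948,500 − 1,300 = 947,200
  947,200 × 19% = 179,968

Standard income tax:
  310,000 × 10% = 31,000
  298,000 × 14% = 41,720
  23,000 × 28% = 6,440
  23,500 × 41% = 9,635
  → 88,795
  Less rehabilitation credit 29,000 → 59,795

Excess of book-profits minimum tax over standard income tax: 179,968 − 59,795 = 120,173.

120,173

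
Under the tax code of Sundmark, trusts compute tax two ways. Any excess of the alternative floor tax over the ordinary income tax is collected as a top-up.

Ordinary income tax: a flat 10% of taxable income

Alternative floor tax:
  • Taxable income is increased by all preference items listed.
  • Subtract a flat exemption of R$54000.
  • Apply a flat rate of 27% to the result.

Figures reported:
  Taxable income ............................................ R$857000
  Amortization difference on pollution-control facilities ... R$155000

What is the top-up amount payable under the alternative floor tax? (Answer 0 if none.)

R$172960

Ordinary income tax:
  R$857000 × 10% = R$85700

Alternative floor tax:
  Adjusted income: R$857000 + R$155000 = R$1012000
  Less exemption R$54000 → base R$958000
  R$958000 × 27% = R$258660

Excess of alternative floor tax over ordinary income tax: R$258660 − R$85700 = R$172960.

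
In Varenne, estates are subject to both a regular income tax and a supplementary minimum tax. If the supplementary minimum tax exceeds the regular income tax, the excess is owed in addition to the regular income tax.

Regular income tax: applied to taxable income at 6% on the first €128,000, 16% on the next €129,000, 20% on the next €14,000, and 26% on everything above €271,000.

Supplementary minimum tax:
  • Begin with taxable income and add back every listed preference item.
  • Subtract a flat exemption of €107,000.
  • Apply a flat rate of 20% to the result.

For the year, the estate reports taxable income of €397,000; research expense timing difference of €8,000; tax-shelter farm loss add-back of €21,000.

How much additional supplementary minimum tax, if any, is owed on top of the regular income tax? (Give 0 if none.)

€0

Supplementary minimum tax:
  Adjusted income: €397,000 + €8,000 + €21,000 = €426,000
  Less exemption €107,000 → base €319,000
  €319,000 × 20% = €63,800

Regular income tax:
  €128,000 × 6% = €7,680
  €129,000 × 16% = €20,640
  €14,000 × 20% = €2,800
  €126,000 × 26% = €32,760
  → €63,880

€63,800 ≤ €63,880, so no add-on is due.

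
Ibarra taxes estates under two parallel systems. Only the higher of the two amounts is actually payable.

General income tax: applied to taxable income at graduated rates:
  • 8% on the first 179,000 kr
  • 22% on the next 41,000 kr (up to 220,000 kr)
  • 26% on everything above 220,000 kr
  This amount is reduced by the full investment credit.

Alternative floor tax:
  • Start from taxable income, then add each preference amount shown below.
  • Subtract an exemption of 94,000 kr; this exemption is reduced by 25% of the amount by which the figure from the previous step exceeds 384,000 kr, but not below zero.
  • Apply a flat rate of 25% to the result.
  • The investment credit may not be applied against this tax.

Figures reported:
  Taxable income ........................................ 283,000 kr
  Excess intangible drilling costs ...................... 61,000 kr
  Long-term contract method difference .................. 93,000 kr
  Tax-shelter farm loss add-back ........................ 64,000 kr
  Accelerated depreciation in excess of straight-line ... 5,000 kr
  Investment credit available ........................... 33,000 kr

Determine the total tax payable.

110,625 kr

Alternative floor tax:
  Adjusted income: 283,000 kr + 61,000 kr + 93,000 kr + 64,000 kr + 5,000 kr = 506,000 kr
  Exemption: 94,000 kr − 25% × (506,000 kr − 384,000 kr) = 94,000 kr − 30,500 kr = 63,500 kr
  Base: 506,000 kr − 63,500 kr = 442,500 kr
  442,500 kr × 25% = 110,625 kr

General income tax:
  179,000 kr × 8% = 14,320 kr
  41,000 kr × 22% = 9,020 kr
  63,000 kr × 26% = 16,380 kr
  → 39,720 kr
  Less investment credit 33,000 kr → 6,720 kr

110,625 kr > 6,720 kr, so the alternative floor tax is the binding amount.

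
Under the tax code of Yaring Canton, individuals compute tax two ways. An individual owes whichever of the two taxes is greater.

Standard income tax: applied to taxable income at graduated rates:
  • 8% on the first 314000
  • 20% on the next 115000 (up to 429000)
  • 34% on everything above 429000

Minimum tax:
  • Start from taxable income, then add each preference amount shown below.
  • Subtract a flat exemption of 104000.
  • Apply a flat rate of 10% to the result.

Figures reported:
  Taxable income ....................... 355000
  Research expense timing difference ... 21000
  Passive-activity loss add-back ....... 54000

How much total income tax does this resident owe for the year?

33320

Standard income tax:
  314000 × 8% = 25120
  41000 × 20% = 8200
  → 33320

Minimum tax:
  Adjusted income: 355000 + 21000 + 54000 = 430000
  Less exemption 104000 → base 326000
  326000 × 10% = 32600

33320 > 32600, so the standard income tax governs.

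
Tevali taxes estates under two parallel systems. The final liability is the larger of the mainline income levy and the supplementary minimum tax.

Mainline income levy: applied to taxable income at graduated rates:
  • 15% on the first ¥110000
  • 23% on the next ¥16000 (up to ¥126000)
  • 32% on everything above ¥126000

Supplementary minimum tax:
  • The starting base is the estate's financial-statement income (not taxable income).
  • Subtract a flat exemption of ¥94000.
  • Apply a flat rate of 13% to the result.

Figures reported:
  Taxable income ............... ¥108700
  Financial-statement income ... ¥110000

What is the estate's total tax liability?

¥16305

Mainline income levy:
  ¥108700 × 15% = ¥16305

Supplementary minimum tax:
  Base (financial-statement income): ¥110000
  Less exemption ¥94000 → base ¥16000
  ¥16000 × 13% = ¥2080

¥16305 > ¥2080, so the mainline income levy governs.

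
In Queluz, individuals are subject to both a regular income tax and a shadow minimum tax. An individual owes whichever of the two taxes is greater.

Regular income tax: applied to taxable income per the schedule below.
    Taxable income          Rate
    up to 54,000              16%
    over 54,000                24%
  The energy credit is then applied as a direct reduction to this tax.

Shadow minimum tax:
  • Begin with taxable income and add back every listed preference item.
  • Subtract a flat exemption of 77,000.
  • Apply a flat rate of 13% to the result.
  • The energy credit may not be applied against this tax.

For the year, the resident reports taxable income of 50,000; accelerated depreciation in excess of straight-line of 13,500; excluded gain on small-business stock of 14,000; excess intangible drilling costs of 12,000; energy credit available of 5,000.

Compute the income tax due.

Regular income tax:
  50,000 × 16% = 8,000
  Less energy credit 5,000 → 3,000

Shadow minimum tax:
  Adjusted income: 50,000 + 13,500 + 14,000 + 12,000 = 89,500
  Less exemption 77,000 → base 12,500
  12,500 × 13% = 1,625

3,000 > 1,625, so the regular income tax governs.

3,000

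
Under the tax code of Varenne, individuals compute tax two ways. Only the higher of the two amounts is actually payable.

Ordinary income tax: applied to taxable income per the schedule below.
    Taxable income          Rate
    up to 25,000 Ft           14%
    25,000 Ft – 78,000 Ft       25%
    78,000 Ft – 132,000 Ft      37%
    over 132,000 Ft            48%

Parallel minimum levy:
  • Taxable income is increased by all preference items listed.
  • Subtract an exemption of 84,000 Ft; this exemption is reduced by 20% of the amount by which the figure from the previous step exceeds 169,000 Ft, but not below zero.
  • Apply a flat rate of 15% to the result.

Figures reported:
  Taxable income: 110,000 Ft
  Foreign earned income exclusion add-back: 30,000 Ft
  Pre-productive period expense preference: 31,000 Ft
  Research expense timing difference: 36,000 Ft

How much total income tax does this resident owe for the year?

28,590 Ft

Ordinary income tax:
  25,000 Ft × 14% = 3,500 Ft
  53,000 Ft × 25% = 13,250 Ft
  32,000 Ft × 37% = 11,840 Ft
  → 28,590 Ft

Parallel minimum levy:
  Adjusted income: 110,000 Ft + 30,000 Ft + 31,000 Ft + 36,000 Ft = 207,000 Ft
  Exemption: 84,000 Ft − 20% × (207,000 Ft − 169,000 Ft) = 84,000 Ft − 7,600 Ft = 76,400 Ft
  Base: 207,000 Ft − 76,400 Ft = 130,600 Ft
  130,600 Ft × 15% = 19,590 Ft

28,590 Ft > 19,590 Ft, so the ordinary income tax governs.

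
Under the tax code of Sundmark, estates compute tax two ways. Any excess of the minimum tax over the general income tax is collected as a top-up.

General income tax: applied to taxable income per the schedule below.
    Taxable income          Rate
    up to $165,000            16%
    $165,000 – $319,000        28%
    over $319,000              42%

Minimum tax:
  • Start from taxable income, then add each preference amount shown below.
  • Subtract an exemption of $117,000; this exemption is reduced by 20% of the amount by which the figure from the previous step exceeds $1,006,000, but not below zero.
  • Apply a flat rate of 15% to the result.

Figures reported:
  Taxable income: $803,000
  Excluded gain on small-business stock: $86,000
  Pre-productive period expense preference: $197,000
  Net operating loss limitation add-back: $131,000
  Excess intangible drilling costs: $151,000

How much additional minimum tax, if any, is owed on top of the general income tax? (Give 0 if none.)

General income tax:
  $165,000 × 16% = $26,400
  $154,000 × 28% = $43,120
  $484,000 × 42% = $203,280
  → $272,800

Minimum tax:
  Adjusted income: $803,000 + $86,000 + $197,000 + $131,000 + $151,000 = $1,368,000
  Exemption: $117,000 − 20% × ($1,368,000 − $1,006,000) = $117,000 − $72,400 = $44,600
  Base: $1,368,000 − $44,600 = $1,323,400
  $1,323,400 × 15% = $198,510

$198,510 ≤ $272,800, so no add-on is due.

$0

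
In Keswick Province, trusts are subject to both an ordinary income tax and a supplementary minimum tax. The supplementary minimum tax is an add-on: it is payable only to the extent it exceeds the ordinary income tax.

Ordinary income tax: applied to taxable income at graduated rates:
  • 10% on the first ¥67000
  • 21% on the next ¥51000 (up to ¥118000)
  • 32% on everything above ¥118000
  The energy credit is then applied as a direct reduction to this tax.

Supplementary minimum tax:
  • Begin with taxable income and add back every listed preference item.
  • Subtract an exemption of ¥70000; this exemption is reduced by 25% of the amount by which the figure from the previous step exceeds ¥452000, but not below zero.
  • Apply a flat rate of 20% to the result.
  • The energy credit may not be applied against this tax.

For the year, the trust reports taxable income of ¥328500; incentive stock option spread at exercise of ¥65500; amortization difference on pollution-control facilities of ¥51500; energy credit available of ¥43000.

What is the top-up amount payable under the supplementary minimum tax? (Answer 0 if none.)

¥33330

Ordinary income tax:
  ¥67000 × 10% = ¥6700
  ¥51000 × 21% = ¥10710
  ¥210500 × 32% = ¥67360
  → ¥84770
  Less energy credit ¥43000 → ¥41770

Supplementary minimum tax:
  Adjusted income: ¥328500 + ¥65500 + ¥51500 = ¥445500
  Exemption: ¥445500 ≤ ¥452000, so full ¥70000 applies
  Base: ¥445500 − ¥70000 = ¥375500
  ¥375500 × 20% = ¥75100

Excess of supplementary minimum tax over ordinary income tax: ¥75100 − ¥41770 = ¥33330.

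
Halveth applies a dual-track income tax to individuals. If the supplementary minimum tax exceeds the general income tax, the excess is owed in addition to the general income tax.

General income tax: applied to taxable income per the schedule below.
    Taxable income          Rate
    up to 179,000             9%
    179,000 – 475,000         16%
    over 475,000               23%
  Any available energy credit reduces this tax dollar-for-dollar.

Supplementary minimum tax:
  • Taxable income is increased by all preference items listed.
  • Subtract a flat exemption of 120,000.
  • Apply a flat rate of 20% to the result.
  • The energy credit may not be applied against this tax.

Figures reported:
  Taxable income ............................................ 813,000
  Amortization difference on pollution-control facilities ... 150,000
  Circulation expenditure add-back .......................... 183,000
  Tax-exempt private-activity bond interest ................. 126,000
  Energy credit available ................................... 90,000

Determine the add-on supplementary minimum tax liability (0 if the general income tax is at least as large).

179,190

Supplementary minimum tax:
  Adjusted income: 813,000 + 150,000 + 183,000 + 126,000 = 1,272,000
  Less exemption 120,000 → base 1,152,000
  1,152,000 × 20% = 230,400

General income tax:
  179,000 × 9% = 16,110
  296,000 × 16% = 47,360
  338,000 × 23% = 77,740
  → 141,210
  Less energy credit 90,000 → 51,210

Excess of supplementary minimum tax over general income tax: 230,400 − 51,210 = 179,190.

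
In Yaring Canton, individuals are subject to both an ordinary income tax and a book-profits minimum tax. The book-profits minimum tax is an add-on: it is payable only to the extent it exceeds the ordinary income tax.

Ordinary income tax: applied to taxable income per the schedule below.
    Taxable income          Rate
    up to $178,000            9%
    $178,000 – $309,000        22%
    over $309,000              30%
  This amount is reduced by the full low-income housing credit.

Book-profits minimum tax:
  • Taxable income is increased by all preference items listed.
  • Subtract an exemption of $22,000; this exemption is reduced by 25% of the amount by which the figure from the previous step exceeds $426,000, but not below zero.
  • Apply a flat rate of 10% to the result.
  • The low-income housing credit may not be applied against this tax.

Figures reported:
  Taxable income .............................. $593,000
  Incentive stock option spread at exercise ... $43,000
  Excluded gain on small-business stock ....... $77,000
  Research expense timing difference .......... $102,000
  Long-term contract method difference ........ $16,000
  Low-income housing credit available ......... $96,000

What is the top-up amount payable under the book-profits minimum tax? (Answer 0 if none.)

$49,060

Ordinary income tax:
  $178,000 × 9% = $16,020
  $131,000 × 22% = $28,820
  $284,000 × 30% = $85,200
  → $130,040
  Less low-income housing credit $96,000 → $34,040

Book-profits minimum tax:
  Adjusted income: $593,000 + $43,000 + $77,000 + $102,000 + $16,000 = $831,000
  Exemption: 25% × ($831,000 − $426,000) = $101,250 ≥ $22,000, so the exemption is fully phased out
  Base: $831,000 − $0 = $831,000
  $831,000 × 10% = $83,100

Excess of book-profits minimum tax over ordinary income tax: $83,100 − $34,040 = $49,060.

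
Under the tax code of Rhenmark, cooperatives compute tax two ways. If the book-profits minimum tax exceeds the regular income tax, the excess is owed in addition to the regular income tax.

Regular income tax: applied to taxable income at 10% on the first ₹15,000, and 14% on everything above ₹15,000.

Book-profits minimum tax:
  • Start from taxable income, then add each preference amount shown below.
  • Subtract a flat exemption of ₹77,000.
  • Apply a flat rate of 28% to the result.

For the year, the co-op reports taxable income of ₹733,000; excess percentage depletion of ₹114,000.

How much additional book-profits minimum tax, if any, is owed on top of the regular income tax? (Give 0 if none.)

₹113,580

Book-profits minimum tax:
  Adjusted income: ₹733,000 + ₹114,000 = ₹847,000
  Less exemption ₹77,000 → base ₹770,000
  ₹770,000 × 28% = ₹215,600

Regular income tax:
  ₹15,000 × 10% = ₹1,500
  ₹718,000 × 14% = ₹100,520
  → ₹102,020

Excess of book-profits minimum tax over regular income tax: ₹215,600 − ₹102,020 = ₹113,580.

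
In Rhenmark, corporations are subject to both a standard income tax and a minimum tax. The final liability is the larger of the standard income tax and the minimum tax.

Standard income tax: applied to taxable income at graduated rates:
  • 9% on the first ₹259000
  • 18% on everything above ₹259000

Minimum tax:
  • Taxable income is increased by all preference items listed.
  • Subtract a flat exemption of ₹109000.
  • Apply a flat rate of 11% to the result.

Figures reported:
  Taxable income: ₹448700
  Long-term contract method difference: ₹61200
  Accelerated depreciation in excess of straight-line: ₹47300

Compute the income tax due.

Minimum tax:
  Adjusted income: ₹448700 + ₹61200 + ₹47300 = ₹557200
  Less exemption ₹109000 → base ₹448200
  ₹448200 × 11% = ₹49302

Standard income tax:
  ₹259000 × 9% = ₹23310
  ₹189700 × 18% = ₹34146
  → ₹57456

₹57456 > ₹49302, so the standard income tax governs.

₹57456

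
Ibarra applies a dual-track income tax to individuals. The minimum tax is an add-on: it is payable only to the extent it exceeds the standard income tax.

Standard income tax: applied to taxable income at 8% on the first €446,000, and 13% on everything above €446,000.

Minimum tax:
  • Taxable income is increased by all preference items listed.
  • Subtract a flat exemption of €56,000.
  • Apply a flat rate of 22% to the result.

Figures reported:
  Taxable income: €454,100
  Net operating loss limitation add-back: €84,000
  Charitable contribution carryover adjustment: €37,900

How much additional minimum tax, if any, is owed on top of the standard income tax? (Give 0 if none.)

Minimum tax:
  Adjusted income: €454,100 + €84,000 + €37,900 = €576,000
  Less exemption €56,000 → base €520,000
  €520,000 × 22% = €114,400

Standard income tax:
  €446,000 × 8% = €35,680
  €8,100 × 13% = €1,053
  → €36,733

Excess of minimum tax over standard income tax: €114,400 − €36,733 = €77,667.

€77,667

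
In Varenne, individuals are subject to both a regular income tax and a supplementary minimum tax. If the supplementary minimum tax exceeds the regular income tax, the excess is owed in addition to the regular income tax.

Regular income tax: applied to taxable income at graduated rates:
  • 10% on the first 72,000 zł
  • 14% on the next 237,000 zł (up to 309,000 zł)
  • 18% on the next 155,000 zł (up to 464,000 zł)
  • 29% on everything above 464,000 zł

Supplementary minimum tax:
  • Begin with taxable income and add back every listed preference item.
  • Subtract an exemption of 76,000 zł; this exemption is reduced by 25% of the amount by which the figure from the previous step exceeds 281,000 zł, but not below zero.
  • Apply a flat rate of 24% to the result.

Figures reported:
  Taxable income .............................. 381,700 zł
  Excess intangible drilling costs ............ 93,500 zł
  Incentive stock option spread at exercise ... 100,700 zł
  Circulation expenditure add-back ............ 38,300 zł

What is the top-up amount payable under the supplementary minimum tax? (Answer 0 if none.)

Regular income tax:
  72,000 zł × 10% = 7,200 zł
  237,000 zł × 14% = 33,180 zł
  72,700 zł × 18% = 13,086 zł
  → 53,466 zł

Supplementary minimum tax:
  Adjusted income: 381,700 zł + 93,500 zł + 100,700 zł + 38,300 zł = 614,200 zł
  Exemption: 25% × (614,200 zł − 281,000 zł) = 83,300 zł ≥ 76,000 zł, so the exemption is fully phased out
  Base: 614,200 zł − 0 zł = 614,200 zł
  614,200 zł × 24% = 147,408 zł

Excess of supplementary minimum tax over regular income tax: 147,408 zł − 53,466 zł = 93,942 zł.

93,942 zł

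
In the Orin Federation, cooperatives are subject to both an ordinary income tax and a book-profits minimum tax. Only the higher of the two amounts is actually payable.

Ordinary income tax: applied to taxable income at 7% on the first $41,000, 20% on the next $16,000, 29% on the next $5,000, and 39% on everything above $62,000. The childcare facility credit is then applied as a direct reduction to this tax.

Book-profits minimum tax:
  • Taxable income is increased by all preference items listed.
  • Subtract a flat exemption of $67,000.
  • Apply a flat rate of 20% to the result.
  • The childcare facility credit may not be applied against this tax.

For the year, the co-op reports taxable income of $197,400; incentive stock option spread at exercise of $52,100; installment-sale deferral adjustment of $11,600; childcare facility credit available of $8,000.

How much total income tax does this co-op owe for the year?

Book-profits minimum tax:
  Adjusted income: $197,400 + $52,100 + $11,600 = $261,100
  Less exemption $67,000 → base $194,100
  $194,100 × 20% = $38,820

Ordinary income tax:
  $41,000 × 7% = $2,870
  $16,000 × 20% = $3,200
  $5,000 × 29% = $1,450
  $135,400 × 39% = $52,806
  → $60,326
  Less childcare facility credit $8,000 → $52,326

$52,326 > $38,820, so the ordinary income tax governs.

$52,326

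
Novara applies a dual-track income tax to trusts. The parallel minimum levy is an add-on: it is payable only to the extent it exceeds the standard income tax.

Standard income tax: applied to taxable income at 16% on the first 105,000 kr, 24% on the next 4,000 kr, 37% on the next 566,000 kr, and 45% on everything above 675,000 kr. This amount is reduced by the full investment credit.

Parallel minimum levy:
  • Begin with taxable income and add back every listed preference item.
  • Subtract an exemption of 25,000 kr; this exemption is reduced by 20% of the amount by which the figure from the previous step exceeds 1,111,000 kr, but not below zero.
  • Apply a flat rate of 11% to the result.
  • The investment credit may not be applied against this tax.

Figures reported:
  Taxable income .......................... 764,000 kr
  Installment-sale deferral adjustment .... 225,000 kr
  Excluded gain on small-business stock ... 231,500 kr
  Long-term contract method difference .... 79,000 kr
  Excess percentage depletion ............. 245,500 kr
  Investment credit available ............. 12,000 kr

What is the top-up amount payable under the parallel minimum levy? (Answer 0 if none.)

0 kr

Parallel minimum levy:
  Adjusted income: 764,000 kr + 225,000 kr + 231,500 kr + 79,000 kr + 245,500 kr = 1,545,000 kr
  Exemption: 20% × (1,545,000 kr − 1,111,000 kr) = 86,800 kr ≥ 25,000 kr, so the exemption is fully phased out
  Base: 1,545,000 kr − 0 kr = 1,545,000 kr
  1,545,000 kr × 11% = 169,950 kr

Standard income tax:
  105,000 kr × 16% = 16,800 kr
  4,000 kr × 24% = 960 kr
  566,000 kr × 37% = 209,420 kr
  89,000 kr × 45% = 40,050 kr
  → 267,230 kr
  Less investment credit 12,000 kr → 255,230 kr

169,950 kr ≤ 255,230 kr, so no add-on is due.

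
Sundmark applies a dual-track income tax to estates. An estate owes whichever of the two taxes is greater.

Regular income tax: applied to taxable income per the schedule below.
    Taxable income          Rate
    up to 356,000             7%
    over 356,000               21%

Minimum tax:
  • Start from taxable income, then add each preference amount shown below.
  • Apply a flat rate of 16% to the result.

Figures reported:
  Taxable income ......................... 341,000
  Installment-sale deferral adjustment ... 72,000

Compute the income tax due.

66,080

Minimum tax:
  Adjusted income: 341,000 + 72,000 = 413,000
  413,000 × 16% = 66,080

Regular income tax:
  341,000 × 7% = 23,870

66,080 > 23,870, so the minimum tax is the binding amount.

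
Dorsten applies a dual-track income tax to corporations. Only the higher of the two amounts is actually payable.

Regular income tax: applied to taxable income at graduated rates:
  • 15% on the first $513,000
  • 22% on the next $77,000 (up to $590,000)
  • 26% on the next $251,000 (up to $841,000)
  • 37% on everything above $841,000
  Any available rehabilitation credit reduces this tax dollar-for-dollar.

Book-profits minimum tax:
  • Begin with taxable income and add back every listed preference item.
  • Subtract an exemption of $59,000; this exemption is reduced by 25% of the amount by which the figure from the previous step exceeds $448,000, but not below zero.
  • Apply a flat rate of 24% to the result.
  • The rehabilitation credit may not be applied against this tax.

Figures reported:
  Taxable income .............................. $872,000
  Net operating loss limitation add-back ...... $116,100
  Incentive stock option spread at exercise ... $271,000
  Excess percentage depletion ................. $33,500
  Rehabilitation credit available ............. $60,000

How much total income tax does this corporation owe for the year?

$310,224

Regular income tax:
  $513,000 × 15% = $76,950
  $77,000 × 22% = $16,940
  $251,000 × 26% = $65,260
  $31,000 × 37% = $11,470
  → $170,620
  Less rehabilitation credit $60,000 → $110,620

Book-profits minimum tax:
  Adjusted income: $872,000 + $116,100 + $271,000 + $33,500 = $1,292,600
  Exemption: 25% × ($1,292,600 − $448,000) = $211,150 ≥ $59,000, so the exemption is fully phased out
  Base: $1,292,600 − $0 = $1,292,600
  $1,292,600 × 24% = $310,224

$310,224 > $110,620, so the book-profits minimum tax is the binding amount.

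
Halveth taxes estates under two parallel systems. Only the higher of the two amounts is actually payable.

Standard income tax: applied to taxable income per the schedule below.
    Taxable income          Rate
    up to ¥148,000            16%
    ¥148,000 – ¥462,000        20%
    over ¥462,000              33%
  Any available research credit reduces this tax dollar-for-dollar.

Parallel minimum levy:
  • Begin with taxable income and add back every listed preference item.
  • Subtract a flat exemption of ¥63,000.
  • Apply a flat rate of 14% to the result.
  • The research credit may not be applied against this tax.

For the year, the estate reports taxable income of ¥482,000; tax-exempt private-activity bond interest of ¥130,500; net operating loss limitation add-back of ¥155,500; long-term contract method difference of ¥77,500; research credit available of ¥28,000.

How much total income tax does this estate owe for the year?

Parallel minimum levy:
  Adjusted income: ¥482,000 + ¥130,500 + ¥155,500 + ¥77,500 = ¥845,500
  Less exemption ¥63,000 → base ¥782,500
  ¥782,500 × 14% = ¥109,550

Standard income tax:
  ¥148,000 × 16% = ¥23,680
  ¥314,000 × 20% = ¥62,800
  ¥20,000 × 33% = ¥6,600
  → ¥93,080
  Less research credit ¥28,000 → ¥65,080

¥109,550 > ¥65,080, so the parallel minimum levy is the binding amount.

¥109,550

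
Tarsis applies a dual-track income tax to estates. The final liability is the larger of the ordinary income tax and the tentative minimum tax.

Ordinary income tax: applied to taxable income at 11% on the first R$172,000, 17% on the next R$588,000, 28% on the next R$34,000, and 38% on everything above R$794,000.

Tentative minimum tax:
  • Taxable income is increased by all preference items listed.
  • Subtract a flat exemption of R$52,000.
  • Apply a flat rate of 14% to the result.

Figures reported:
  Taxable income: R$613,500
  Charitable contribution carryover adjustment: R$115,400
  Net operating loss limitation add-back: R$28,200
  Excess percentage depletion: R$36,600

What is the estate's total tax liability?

R$103,838

Ordinary income tax:
  R$172,000 × 11% = R$18,920
  R$441,500 × 17% = R$75,055
  → R$93,975

Tentative minimum tax:
  Adjusted income: R$613,500 + R$115,400 + R$28,200 + R$36,600 = R$793,700
  Less exemption R$52,000 → base R$741,700
  R$741,700 × 14% = R$103,838

R$103,838 > R$93,975, so the tentative minimum tax is the binding amount.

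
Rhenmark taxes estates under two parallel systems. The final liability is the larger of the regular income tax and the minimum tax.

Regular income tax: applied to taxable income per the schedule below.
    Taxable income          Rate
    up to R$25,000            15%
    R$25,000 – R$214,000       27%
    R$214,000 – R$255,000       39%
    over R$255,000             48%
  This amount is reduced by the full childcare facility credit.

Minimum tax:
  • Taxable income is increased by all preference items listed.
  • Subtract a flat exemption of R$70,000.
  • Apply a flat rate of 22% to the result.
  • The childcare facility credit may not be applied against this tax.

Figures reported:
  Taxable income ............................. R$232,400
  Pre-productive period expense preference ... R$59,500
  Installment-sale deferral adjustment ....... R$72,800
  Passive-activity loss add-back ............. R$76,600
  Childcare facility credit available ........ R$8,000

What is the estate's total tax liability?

Regular income tax:
  R$25,000 × 15% = R$3,750
  R$189,000 × 27% = R$51,030
  R$18,400 × 39% = R$7,176
  → R$61,956
  Less childcare facility credit R$8,000 → R$53,956

Minimum tax:
  Adjusted income: R$232,400 + R$59,500 + R$72,800 + R$76,600 = R$441,300
  Less exemption R$70,000 → base R$371,300
  R$371,300 × 22% = R$81,686

R$81,686 > R$53,956, so the minimum tax is the binding amount.

R$81,686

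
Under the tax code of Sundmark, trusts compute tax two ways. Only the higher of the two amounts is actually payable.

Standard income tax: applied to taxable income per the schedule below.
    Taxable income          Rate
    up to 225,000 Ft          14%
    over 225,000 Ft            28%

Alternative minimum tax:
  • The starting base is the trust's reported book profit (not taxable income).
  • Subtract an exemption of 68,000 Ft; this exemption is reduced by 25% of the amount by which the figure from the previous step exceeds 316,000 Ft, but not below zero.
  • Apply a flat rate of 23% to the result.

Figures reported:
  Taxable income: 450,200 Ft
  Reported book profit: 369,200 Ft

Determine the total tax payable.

Alternative minimum tax:
  Base (reported book profit): 369,200 Ft
  Exemption: 68,000 Ft − 25% × (369,200 Ft − 316,000 Ft) = 68,000 Ft − 13,300 Ft = 54,700 Ft
  Base: 369,200 Ft − 54,700 Ft = 314,500 Ft
  314,500 Ft × 23% = 72,335 Ft

Standard income tax:
  225,000 Ft × 14% = 31,500 Ft
  225,200 Ft × 28% = 63,056 Ft
  → 94,556 Ft

94,556 Ft > 72,335 Ft, so the standard income tax governs.

94,556 Ft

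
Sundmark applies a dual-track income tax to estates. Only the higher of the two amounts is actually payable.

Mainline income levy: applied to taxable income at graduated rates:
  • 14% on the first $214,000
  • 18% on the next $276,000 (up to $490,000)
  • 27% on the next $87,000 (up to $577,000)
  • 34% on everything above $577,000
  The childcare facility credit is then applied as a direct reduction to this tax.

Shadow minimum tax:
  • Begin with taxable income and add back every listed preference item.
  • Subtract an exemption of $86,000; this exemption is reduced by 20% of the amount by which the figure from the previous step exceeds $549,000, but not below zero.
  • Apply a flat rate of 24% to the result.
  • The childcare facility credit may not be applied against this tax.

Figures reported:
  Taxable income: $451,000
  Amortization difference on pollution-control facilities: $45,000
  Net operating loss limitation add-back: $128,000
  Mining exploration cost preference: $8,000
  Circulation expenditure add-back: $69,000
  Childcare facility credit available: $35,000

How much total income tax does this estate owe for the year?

Shadow minimum tax:
  Adjusted income: $451,000 + $45,000 + $128,000 + $8,000 + $69,000 = $701,000
  Exemption: $86,000 − 20% × ($701,000 − $549,000) = $86,000 − $30,400 = $55,600
  Base: $701,000 − $55,600 = $645,400
  $645,400 × 24% = $154,896

Mainline income levy:
  $214,000 × 14% = $29,960
  $237,000 × 18% = $42,660
  → $72,620
  Less childcare facility credit $35,000 → $37,620

$154,896 > $37,620, so the shadow minimum tax is the binding amount.

$154,896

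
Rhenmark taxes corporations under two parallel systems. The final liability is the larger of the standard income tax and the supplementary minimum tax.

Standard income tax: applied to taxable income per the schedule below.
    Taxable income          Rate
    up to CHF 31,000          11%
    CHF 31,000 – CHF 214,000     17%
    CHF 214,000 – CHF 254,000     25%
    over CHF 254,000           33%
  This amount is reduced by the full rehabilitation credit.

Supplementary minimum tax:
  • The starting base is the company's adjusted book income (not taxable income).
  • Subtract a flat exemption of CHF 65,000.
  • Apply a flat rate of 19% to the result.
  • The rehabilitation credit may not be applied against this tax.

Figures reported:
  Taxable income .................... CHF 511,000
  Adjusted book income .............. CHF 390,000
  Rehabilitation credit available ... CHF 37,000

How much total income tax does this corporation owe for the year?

CHF 92,330

Standard income tax:
  CHF 31,000 × 11% = CHF 3,410
  CHF 183,000 × 17% = CHF 31,110
  CHF 40,000 × 25% = CHF 10,000
  CHF 257,000 × 33% = CHF 84,810
  → CHF 129,330
  Less rehabilitation credit CHF 37,000 → CHF 92,330

Supplementary minimum tax:
  Base (adjusted book income): CHF 390,000
  Less exemption CHF 65,000 → base CHF 325,000
  CHF 325,000 × 19% = CHF 61,750

CHF 92,330 > CHF 61,750, so the standard income tax governs.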